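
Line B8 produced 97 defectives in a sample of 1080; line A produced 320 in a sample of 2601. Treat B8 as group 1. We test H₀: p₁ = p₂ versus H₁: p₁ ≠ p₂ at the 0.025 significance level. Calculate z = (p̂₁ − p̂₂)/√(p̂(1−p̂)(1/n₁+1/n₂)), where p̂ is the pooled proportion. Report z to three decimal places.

p̂₁ = 97/1080 = 0.089815, p̂₂ = 320/2601 = 0.123030.
Pooled p̂ = (97+320)/(1080+2601) = 417/3681 = 0.113284.
SE = √(0.100451 × 0.00131039) = 0.011473.
z = (0.089815 − 0.123030)/0.011473 = -0.033215/0.011473 = -2.895.
p-value = 2·P(Z > 2.895) ≈ 0.0038; since p < α = 0.025, reject H₀.

z = -2.895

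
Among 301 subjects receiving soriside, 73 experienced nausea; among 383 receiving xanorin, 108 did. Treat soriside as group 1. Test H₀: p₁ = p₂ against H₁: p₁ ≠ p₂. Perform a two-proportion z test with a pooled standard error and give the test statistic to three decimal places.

z = -1.161

p̂₁ = 73/301 = 0.24252, p̂₂ = 108/383 = 0.28198.
Pooled p̂ = (73+108)/(301+383) = 181/684 = 0.26462.
SE = √(0.194596 × 0.00593323) = 0.03398.
z = (0.24252 − 0.28198)/0.03398 = -0.03946/0.03398 = -1.161.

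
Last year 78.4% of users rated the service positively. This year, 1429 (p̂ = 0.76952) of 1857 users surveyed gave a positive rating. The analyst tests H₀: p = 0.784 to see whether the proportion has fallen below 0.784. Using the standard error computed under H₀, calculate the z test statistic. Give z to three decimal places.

p̂ = 1429/1857 = 0.76952.
SE = √(p₀(1−p₀)/n) = √(0.16934/1857) = 0.00955.
z = (0.76952 − 0.784)/0.00955 = -0.01448/0.00955 = -1.516.
p-value = P(Z < -1.516) ≈ 0.0647.

z = -1.516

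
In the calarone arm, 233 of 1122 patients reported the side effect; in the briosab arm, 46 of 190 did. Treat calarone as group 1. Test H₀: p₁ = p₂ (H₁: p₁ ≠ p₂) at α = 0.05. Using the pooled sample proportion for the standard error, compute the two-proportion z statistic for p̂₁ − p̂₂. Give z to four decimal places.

z = -1.0729

p̂₁ = 233/1122 = 0.207665, p̂₂ = 46/190 = 0.242105.
Pooled p̂ = (233+46)/(1122+190) = 279/1312 = 0.212652.
SE = √(p̂(1−p̂)(1/n₁+1/n₂)) = √(0.212652·0.787348·0.00615442) = √(0.00103044) = 0.032101.
z = (0.207665 − 0.242105)/0.032101 = -0.034440/0.032101 = -1.0729.
p-value = 2·P(Z > 1.073) ≈ 0.2833. With α = 0.05, fail to reject H₀.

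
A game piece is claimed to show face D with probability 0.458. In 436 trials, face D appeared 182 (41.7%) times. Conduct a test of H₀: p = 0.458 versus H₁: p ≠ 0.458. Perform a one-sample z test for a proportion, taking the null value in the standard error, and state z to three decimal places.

p̂ = 182/436 = 0.41743.
Under H₀, SE = √(0.458·0.542/436) = √(0.000569349) = 0.02386.
z = (0.41743 − 0.458)/0.02386 = -0.04057/0.02386 = -1.700.
p-value = 2·P(Z > 1.700) ≈ 0.0891.

z = -1.700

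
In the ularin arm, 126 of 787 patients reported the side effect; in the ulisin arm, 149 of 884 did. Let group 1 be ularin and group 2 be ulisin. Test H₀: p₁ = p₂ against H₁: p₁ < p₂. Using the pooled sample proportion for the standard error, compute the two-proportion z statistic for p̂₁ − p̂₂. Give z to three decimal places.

p̂₁ = 126/787 ≈ 0.16010, p̂₂ = 149/884 ≈ 0.16855.
Pooled p̂ = (126+149)/(787+884) = 275/1671 = 0.16457.
SE = √(p̂(1−p̂)(1/n₁+1/n₂)) = √(0.16457·0.83543·0.00240187) = √(0.000330229) = 0.01817.
z = (0.16010 − 0.16855)/0.01817 = -0.00845/0.01817 = -0.465.

z = -0.465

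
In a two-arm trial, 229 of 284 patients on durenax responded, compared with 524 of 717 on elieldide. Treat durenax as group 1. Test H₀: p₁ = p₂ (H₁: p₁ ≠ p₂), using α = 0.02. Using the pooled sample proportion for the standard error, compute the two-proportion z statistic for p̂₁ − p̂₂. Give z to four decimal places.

z = 2.4949

p̂₁ = 229/284 ≈ 0.806338, p̂₂ = 524/717 ≈ 0.730823.
Pooled p̂ = (229+524)/(284+717) = 753/1001 = 0.752248.
SE = √(0.186371 × 0.00491583) = 0.030268.
z = (0.806338 − 0.730823)/0.030268 = 0.075515/0.030268 = 2.4949.
Two-sided p-value ≈ 2·Φ(−2.495) = 0.0126, so at α = 0.02 we reject H₀.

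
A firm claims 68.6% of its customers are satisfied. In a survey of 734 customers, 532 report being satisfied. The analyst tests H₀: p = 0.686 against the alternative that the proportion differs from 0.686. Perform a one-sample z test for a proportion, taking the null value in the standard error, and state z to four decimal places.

p̂ = 532/734 = 0.724796.
Under H₀, SE = √(0.686·0.314/734) = √(0.000293466) = 0.017131.
z = (0.724796 − 0.686)/0.017131 = 0.038796/0.017131 = 2.2647.

z = 2.2647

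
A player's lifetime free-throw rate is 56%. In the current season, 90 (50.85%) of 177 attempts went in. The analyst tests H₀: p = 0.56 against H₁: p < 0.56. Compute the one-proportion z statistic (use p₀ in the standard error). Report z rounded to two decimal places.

p̂ = 90/177 = 0.5085.
Standard error under H₀: √(0.56×0.44/177) = 0.0373.
z = (0.5085 − 0.56)/0.0373 = -0.0515/0.0373 = -1.38.
p-value = P(Z < -1.381) ≈ 0.0836.

z = -1.38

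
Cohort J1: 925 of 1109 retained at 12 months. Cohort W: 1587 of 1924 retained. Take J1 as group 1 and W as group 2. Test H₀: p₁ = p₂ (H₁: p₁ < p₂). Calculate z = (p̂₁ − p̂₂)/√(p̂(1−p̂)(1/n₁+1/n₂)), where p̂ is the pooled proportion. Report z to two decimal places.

z = 0.65

p̂₁ = 925/1109 ≈ 0.8341, p̂₂ = 1587/1924 ≈ 0.8248.
Pooled p̂ = (925+1587)/(1109+1924) = 2512/3033 = 0.8282.
SE = √(0.14227 × 0.00142146) = 0.0142.
z = (0.8341 − 0.8248)/0.0142 = 0.0093/0.0142 = 0.65.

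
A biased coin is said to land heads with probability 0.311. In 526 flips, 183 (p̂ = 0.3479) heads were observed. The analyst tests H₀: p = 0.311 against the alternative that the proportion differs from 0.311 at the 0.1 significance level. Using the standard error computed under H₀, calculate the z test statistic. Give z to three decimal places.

z = 1.829

p̂ = 183/526 ≈ 0.34791.
SE = √(p₀(1−p₀)/n) = √(0.21428/526) = 0.02018.
z = (0.34791 − 0.311)/0.02018 = 0.03691/0.02018 = 1.829.
p-value = 2·P(Z > 1.829) ≈ 0.0675, so at α = 0.1 we reject H₀.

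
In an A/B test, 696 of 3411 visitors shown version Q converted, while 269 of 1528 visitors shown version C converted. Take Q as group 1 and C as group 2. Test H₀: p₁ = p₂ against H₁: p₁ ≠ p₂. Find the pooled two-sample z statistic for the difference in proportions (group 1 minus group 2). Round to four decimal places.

p̂₁ = 696/3411 ≈ 0.2040457, p̂₂ = 269/1528 ≈ 0.1760471.
Pooled p̂ = (696+269)/(3411+1528) = 965/4939 = 0.1953837.
SE = √(0.157209 × 0.000947619) = 0.0122055.
z = (0.2040457 − 0.1760471)/0.0122055 = 0.0279986/0.0122055 = 2.2939.
Two-sided p-value ≈ 2·Φ(−2.294) = 0.0218.

z = 2.2939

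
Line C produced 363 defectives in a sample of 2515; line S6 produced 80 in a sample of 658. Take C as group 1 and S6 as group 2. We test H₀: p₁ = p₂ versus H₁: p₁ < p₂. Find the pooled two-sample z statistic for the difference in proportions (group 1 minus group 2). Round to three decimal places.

z = 1.499

p̂₁ = 363/2515 ≈ 0.14433, p̂₂ = 80/658 ≈ 0.12158.
Pooled p̂ = (363+80)/(2515+658) = 443/3173 = 0.13962.
SE = √(0.120123 × 0.00191737) = 0.01518.
z = (0.14433 − 0.12158)/0.01518 = 0.02275/0.01518 = 1.499.
p-value = P(Z < 1.499) ≈ 0.9331.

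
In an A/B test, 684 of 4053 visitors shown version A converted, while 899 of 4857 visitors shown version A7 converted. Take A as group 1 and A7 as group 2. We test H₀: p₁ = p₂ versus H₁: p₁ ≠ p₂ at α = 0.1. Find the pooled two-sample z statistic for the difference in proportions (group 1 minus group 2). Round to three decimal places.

z = -2.008

p̂₁ = 684/4053 ≈ 0.168764, p̂₂ = 899/4857 ≈ 0.185094.
Pooled p̂ = (684+899)/(4053+4857) = 1583/8910 = 0.177666.
SE = √(p̂(1−p̂)(1/n₁+1/n₂)) = √(0.177666·0.822334·0.000452619) = √(6.61279e-05) = 0.008132.
z = (0.168764 − 0.185094)/0.008132 = -0.016330/0.008132 = -2.008.
Two-sided p-value ≈ 2·Φ(−2.008) = 0.0446. With α = 0.1, reject H₀.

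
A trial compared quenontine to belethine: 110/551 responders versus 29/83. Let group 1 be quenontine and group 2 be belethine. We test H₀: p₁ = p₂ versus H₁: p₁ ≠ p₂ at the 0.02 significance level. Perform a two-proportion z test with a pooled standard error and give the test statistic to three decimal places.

z = -3.074

p̂₁ = 110/551 = 0.199637, p̂₂ = 29/83 = 0.349398.
Pooled p̂ = (110+29)/(551+83) = 139/634 = 0.219243.
SE = √(0.171175 × 0.0138631) = 0.048714.
z = (0.199637 − 0.349398)/0.048714 = -0.149761/0.048714 = -3.074.
p-value = 2·P(Z > 3.074) ≈ 0.0021, so at α = 0.02 we reject H₀.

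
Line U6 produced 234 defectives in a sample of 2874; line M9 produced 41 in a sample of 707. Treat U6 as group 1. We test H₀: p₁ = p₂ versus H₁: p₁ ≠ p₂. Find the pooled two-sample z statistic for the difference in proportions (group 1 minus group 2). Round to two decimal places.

z = 2.10

p̂₁ = 234/2874 = 0.08142, p̂₂ = 41/707 = 0.05799.
Pooled p̂ = (234+41)/(2874+707) = 275/3581 = 0.07679.
SE = √(0.0708968 × 0.00176237) = 0.01118.
z = (0.08142 − 0.05799)/0.01118 = 0.02343/0.01118 = 2.10.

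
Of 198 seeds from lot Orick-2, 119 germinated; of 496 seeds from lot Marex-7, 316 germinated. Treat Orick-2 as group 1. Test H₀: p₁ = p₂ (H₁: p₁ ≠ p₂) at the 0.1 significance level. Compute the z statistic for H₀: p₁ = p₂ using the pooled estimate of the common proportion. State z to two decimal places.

z = -0.89

p̂₁ = 119/198 = 0.6010, p̂₂ = 316/496 = 0.6371.
Pooled p̂ = (119+316)/(198+496) = 435/694 = 0.6268.
SE = √(p̂(1−p̂)(1/n₁+1/n₂)) = √(0.6268·0.3732·0.00706663) = √(0.00165304) = 0.0407.
z = (0.6010 − 0.6371)/0.0407 = -0.0361/0.0407 = -0.89.
p-value = 2·P(Z > 0.888) ≈ 0.3748. With α = 0.1, fail to reject H₀.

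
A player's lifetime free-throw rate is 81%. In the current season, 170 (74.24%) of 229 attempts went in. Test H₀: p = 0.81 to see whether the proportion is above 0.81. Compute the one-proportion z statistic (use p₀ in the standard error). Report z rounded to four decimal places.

p̂ = 170/229 = 0.742358.
SE = √(p₀(1−p₀)/n) = √(0.1539/229) = 0.025924.
z = (0.742358 − 0.81)/0.025924 = -0.067642/0.025924 = -2.6092.

z = -2.6092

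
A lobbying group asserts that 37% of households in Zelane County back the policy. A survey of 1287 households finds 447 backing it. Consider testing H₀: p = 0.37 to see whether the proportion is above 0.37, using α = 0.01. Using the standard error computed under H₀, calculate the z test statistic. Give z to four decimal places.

p̂ = 447/1287 ≈ 0.347319.
SE = √(p₀(1−p₀)/n) = √(0.2331/1287) = 0.013458.
z = (0.347319 − 0.37)/0.013458 = -0.022681/0.013458 = -1.6853.
p-value = P(Z > -1.685) ≈ 0.9540. With α = 0.01, fail to reject H₀.

z = -1.6853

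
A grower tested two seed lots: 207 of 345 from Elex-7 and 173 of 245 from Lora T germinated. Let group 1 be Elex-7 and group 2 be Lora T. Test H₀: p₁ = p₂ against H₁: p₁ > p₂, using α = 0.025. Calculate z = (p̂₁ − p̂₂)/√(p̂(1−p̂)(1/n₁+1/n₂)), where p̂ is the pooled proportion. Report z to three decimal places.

p̂₁ = 207/345 = 0.60000, p̂₂ = 173/245 = 0.70612.
Pooled p̂ = (207+173)/(345+245) = 380/590 = 0.64407.
SE = √(0.229244 × 0.00698018) = 0.04000.
z = (0.60000 − 0.70612)/0.04000 = -0.10612/0.04000 = -2.653.
p-value = P(Z > -2.653) ≈ 0.9960, so at α = 0.025 we fail to reject H₀.

z = -2.653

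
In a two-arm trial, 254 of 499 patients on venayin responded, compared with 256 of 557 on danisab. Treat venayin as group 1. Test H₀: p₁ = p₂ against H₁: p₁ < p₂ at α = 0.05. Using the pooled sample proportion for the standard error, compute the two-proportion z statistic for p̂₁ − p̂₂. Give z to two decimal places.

p̂₁ = 254/499 = 0.5090, p̂₂ = 256/557 = 0.4596.
Pooled p̂ = (254+256)/(499+557) = 510/1056 = 0.4830.
SE = √(p̂(1−p̂)(1/n₁+1/n₂)) = √(0.4830·0.5170·0.00379934) = √(0.000948731) = 0.0308.
z = (0.5090 − 0.4596)/0.0308 = 0.0494/0.0308 = 1.60.
p-value = P(Z < 1.604) ≈ 0.9457, so at α = 0.05 we fail to reject H₀.

z = 1.60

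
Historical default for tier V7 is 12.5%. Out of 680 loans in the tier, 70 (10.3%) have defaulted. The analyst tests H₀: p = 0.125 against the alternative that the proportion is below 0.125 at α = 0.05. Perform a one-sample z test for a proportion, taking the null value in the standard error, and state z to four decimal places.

p̂ = 70/680 ≈ 0.1029412.
Standard error under H₀: √(0.125×0.875/680) = 0.0126825.
z = (0.1029412 − 0.125)/0.0126825 = -0.0220588/0.0126825 = -1.7393.
p-value = P(Z < -1.739) ≈ 0.0410; since p < α = 0.05, reject H₀.

z = -1.7393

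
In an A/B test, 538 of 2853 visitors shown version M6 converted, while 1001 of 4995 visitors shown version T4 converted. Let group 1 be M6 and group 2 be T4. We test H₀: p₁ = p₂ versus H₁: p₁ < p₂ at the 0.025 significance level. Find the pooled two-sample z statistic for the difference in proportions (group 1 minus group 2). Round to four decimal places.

z = -1.2693

p̂₁ = 538/2853 ≈ 0.188573, p̂₂ = 1001/4995 ≈ 0.200400.
Pooled p̂ = (538+1001)/(2853+4995) = 1539/7848 = 0.196101.
SE = √(0.157645 × 0.000550708) = 0.009318.
z = (0.188573 − 0.200400)/0.009318 = -0.011827/0.009318 = -1.2693.
p-value = P(Z < -1.269) ≈ 0.1022. With α = 0.025, fail to reject H₀.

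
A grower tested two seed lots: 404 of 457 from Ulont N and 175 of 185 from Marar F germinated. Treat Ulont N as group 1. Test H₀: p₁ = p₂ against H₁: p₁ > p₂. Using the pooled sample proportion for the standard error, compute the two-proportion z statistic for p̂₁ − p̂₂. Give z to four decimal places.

p̂₁ = 404/457 = 0.884026, p̂₂ = 175/185 = 0.945946.
Pooled p̂ = (404+175)/(457+185) = 579/642 = 0.901869.
SE = √(0.0885012 × 0.00759359) = 0.025924.
z = (0.884026 − 0.945946)/0.025924 = -0.061920/0.025924 = -2.3885.
p-value = P(Z > -2.389) ≈ 0.9915.

z = -2.3885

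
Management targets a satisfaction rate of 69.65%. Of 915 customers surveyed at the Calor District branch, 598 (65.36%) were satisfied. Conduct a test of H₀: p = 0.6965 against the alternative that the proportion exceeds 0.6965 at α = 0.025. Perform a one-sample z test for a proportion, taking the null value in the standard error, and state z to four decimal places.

z = -2.8256

p̂ = 598/915 = 0.6535519.
SE = √(p₀(1−p₀)/n) = √(0.21139/915) = 0.0151995.
z = (0.6535519 − 0.6965)/0.0151995 = -0.0429481/0.0151995 = -2.8256.
p-value = P(Z > -2.826) ≈ 0.9976. With α = 0.025, fail to reject H₀.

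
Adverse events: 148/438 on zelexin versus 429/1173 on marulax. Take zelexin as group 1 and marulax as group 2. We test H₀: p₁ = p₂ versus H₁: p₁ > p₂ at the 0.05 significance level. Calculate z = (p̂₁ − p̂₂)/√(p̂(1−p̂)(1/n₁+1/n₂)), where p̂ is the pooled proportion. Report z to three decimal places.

p̂₁ = 148/438 ≈ 0.337900, p̂₂ = 429/1173 ≈ 0.365729.
Pooled p̂ = (148+429)/(438+1173) = 577/1611 = 0.358163.
SE = √(0.229882 × 0.00313562) = 0.026848.
z = (0.337900 − 0.365729)/0.026848 = -0.027829/0.026848 = -1.037.
p-value = P(Z > -1.037) ≈ 0.8500; since p > α = 0.05, fail to reject H₀.

z = -1.037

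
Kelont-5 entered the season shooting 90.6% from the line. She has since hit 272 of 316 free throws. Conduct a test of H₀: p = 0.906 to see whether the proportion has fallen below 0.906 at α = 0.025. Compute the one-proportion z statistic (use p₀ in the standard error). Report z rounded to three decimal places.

z = -2.756

p̂ = 272/316 ≈ 0.860759.
Under H₀, SE = √(0.906·0.094/316) = √(0.000269506) = 0.016417.
z = (0.860759 − 0.906)/0.016417 = -0.045241/0.016417 = -2.756.
p-value = P(Z < -2.756) ≈ 0.0029; since p < α = 0.025, reject H₀.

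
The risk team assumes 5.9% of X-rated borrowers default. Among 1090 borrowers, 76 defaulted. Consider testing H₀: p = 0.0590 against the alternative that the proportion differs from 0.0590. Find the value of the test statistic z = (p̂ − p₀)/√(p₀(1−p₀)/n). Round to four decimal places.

z = 1.5027

p̂ = 76/1090 ≈ 0.069725.
Standard error under H₀: √(0.059×0.941/1090) = 0.007137.
z = (0.069725 − 0.059)/0.007137 = 0.010725/0.007137 = 1.5027.
Two-sided p-value ≈ 2·Φ(−1.503) = 0.1329.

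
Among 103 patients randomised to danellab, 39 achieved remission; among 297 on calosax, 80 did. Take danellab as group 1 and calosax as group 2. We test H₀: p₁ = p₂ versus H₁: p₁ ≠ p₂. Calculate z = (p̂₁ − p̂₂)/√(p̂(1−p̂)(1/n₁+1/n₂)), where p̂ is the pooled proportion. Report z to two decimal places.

z = 2.09

p̂₁ = 39/103 ≈ 0.3786, p̂₂ = 80/297 ≈ 0.2694.
Pooled p̂ = (39+80)/(103+297) = 119/400 = 0.2975.
SE = √(0.208994 × 0.0130757) = 0.0523.
z = (0.3786 − 0.2694)/0.0523 = 0.1092/0.0523 = 2.09.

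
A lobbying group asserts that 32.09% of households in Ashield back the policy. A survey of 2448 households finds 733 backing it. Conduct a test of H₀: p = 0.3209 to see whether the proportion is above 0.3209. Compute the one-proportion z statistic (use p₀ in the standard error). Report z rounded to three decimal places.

z = -2.276

p̂ = 733/2448 = 0.299428.
Standard error under H₀: √(0.3209×0.6791/2448) = 0.009435.
z = (0.299428 − 0.3209)/0.009435 = -0.021472/0.009435 = -2.276.
p-value = P(Z > -2.276) ≈ 0.9886.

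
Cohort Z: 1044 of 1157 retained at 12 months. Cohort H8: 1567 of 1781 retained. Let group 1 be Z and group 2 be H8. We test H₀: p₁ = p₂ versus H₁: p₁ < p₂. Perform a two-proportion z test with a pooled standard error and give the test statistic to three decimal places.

p̂₁ = 1044/1157 ≈ 0.902334, p̂₂ = 1567/1781 ≈ 0.879843.
Pooled p̂ = (1044+1567)/(1157+1781) = 2611/2938 = 0.888700.
SE = √(p̂(1−p̂)(1/n₁+1/n₂)) = √(0.888700·0.111300·0.00142579) = √(0.000141028) = 0.011876.
z = (0.902334 − 0.879843)/0.011876 = 0.022491/0.011876 = 1.894.
p-value = P(Z < 1.894) ≈ 0.9709.

z = 1.894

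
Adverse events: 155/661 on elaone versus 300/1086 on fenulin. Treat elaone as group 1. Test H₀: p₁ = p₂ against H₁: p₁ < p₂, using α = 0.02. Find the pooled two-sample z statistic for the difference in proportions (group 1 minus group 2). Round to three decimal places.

p̂₁ = 155/661 = 0.23449, p̂₂ = 300/1086 = 0.27624.
Pooled p̂ = (155+300)/(661+1086) = 455/1747 = 0.26045.
SE = √(p̂(1−p̂)(1/n₁+1/n₂)) = √(0.26045·0.73955·0.00243367) = √(0.000468759) = 0.02165.
z = (0.23449 − 0.27624)/0.02165 = -0.04175/0.02165 = -1.928.
p-value = P(Z < -1.928) ≈ 0.0269; since p > α = 0.02, fail to reject H₀.

z = -1.928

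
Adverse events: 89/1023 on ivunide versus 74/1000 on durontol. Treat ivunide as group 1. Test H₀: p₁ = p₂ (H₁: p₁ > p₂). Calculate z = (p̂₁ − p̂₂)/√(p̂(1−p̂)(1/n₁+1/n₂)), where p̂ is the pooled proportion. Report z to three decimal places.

p̂₁ = 89/1023 ≈ 0.08700, p̂₂ = 74/1000 ≈ 0.07400.
Pooled p̂ = (89+74)/(1023+1000) = 163/2023 = 0.08057.
SE = √(0.0740813 × 0.00197752) = 0.01210.
z = (0.08700 − 0.07400)/0.01210 = 0.01300/0.01210 = 1.074.
p-value = P(Z > 1.074) ≈ 0.1414.

z = 1.074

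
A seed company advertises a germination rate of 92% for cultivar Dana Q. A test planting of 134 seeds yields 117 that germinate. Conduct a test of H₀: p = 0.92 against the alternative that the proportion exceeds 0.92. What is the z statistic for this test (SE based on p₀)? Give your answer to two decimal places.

z = -2.00

p̂ = 117/134 = 0.8731.
Standard error under H₀: √(0.92×0.08/134) = 0.0234.
z = (0.8731 − 0.92)/0.0234 = -0.0469/0.0234 = -2.00.
p-value = P(Z > -2.000) ≈ 0.9772.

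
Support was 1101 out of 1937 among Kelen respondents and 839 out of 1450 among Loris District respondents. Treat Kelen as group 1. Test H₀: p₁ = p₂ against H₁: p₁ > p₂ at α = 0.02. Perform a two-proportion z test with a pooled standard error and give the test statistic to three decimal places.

z = -0.595

p̂₁ = 1101/1937 ≈ 0.56840, p̂₂ = 839/1450 ≈ 0.57862.
Pooled p̂ = (1101+839)/(1937+1450) = 1940/3387 = 0.57278.
SE = √(p̂(1−p̂)(1/n₁+1/n₂)) = √(0.57278·0.42722·0.00120592) = √(0.000295092) = 0.01718.
z = (0.56840 − 0.57862)/0.01718 = -0.01022/0.01718 = -0.595.
p-value = P(Z > -0.595) ≈ 0.7240. With α = 0.02, fail to reject H₀.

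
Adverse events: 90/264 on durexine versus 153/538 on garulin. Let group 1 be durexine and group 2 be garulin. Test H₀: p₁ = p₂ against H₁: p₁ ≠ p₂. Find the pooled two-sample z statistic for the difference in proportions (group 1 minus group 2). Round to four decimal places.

p̂₁ = 90/264 = 0.340909, p̂₂ = 153/538 = 0.284387.
Pooled p̂ = (90+153)/(264+538) = 243/802 = 0.302993.
SE = √(p̂(1−p̂)(1/n₁+1/n₂)) = √(0.302993·0.697007·0.00564661) = √(0.0011925) = 0.034533.
z = (0.340909 − 0.284387)/0.034533 = 0.056522/0.034533 = 1.6368.
Two-sided p-value ≈ 2·Φ(−1.637) = 0.1017.

z = 1.6368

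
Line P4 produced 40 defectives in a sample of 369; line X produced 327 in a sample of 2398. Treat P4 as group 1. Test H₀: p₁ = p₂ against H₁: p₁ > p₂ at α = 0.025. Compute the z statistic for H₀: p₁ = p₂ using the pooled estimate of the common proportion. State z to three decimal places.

p̂₁ = 40/369 ≈ 0.10840, p̂₂ = 327/2398 ≈ 0.13636.
Pooled p̂ = (40+327)/(369+2398) = 367/2767 = 0.13263.
SE = √(0.115043 × 0.00312704) = 0.01897.
z = (0.10840 − 0.13636)/0.01897 = -0.02796/0.01897 = -1.474.
p-value = P(Z > -1.474) ≈ 0.9298; since p > α = 0.025, fail to reject H₀.

z = -1.474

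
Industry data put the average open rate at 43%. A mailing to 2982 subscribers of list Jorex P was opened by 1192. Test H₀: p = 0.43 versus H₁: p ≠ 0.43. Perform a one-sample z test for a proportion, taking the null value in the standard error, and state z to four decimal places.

p̂ = 1192/2982 = 0.399732.
Standard error under H₀: √(0.43×0.57/2982) = 0.009066.
z = (0.399732 − 0.43)/0.009066 = -0.030268/0.009066 = -3.3386.

z = -3.3386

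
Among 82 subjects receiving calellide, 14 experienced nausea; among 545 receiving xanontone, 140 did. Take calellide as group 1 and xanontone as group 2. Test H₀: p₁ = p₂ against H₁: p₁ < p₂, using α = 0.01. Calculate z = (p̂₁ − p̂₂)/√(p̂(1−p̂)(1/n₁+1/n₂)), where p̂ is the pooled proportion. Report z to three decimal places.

z = -1.690

p̂₁ = 14/82 ≈ 0.17073, p̂₂ = 140/545 ≈ 0.25688.
Pooled p̂ = (14+140)/(82+545) = 154/627 = 0.24561.
SE = √(0.185288 × 0.01403) = 0.05099.
z = (0.17073 − 0.25688)/0.05099 = -0.08615/0.05099 = -1.690.
p-value = P(Z < -1.690) ≈ 0.0455. With α = 0.01, fail to reject H₀.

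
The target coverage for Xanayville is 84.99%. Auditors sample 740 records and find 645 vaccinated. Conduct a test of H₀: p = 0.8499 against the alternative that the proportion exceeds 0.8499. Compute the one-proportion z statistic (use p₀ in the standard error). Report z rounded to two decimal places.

p̂ = 645/740 = 0.87162.
Standard error under H₀: √(0.8499×0.1501/740) = 0.01313.
z = (0.87162 − 0.8499)/0.01313 = 0.02172/0.01313 = 1.65.
p-value = P(Z > 1.654) ≈ 0.0490.

z = 1.65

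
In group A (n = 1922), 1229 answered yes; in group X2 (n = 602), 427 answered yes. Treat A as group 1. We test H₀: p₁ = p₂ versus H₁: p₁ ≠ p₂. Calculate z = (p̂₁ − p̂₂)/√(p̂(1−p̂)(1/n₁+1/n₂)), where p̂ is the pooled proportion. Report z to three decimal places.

z = -3.149

p̂₁ = 1229/1922 = 0.639438, p̂₂ = 427/602 = 0.709302.
Pooled p̂ = (1229+427)/(1922+602) = 1656/2524 = 0.656101.
SE = √(0.225632 × 0.00218142) = 0.022186.
z = (0.639438 − 0.709302)/0.022186 = -0.069864/0.022186 = -3.149.
Two-sided p-value ≈ 2·Φ(−3.149) = 0.0016.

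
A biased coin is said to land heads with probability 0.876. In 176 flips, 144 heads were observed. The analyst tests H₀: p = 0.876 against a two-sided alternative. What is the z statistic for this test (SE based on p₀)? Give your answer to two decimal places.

p̂ = 144/176 = 0.8182.
SE = √(p₀(1−p₀)/n) = √(0.10862/176) = 0.0248.
z = (0.8182 − 0.876)/0.0248 = -0.0578/0.0248 = -2.33.
Two-sided p-value ≈ 2·Φ(−2.327) = 0.0199.

z = -2.33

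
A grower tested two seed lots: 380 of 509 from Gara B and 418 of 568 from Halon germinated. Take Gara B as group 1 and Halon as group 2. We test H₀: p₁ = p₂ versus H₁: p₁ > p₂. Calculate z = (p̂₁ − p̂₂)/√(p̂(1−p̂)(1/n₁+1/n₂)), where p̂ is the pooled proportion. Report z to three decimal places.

p̂₁ = 380/509 ≈ 0.74656, p̂₂ = 418/568 ≈ 0.73592.
Pooled p̂ = (380+418)/(509+568) = 798/1077 = 0.74095.
SE = √(p̂(1−p̂)(1/n₁+1/n₂)) = √(0.74095·0.25905·0.0037252) = √(0.000715032) = 0.02674.
z = (0.74656 − 0.73592)/0.02674 = 0.01064/0.02674 = 0.398.

z = 0.398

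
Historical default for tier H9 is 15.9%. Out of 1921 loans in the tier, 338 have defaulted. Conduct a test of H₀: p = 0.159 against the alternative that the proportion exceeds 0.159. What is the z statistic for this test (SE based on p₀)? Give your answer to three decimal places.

z = 2.032

p̂ = 338/1921 ≈ 0.17595.
Under H₀, SE = √(0.159·0.841/1921) = √(6.96091e-05) = 0.00834.
z = (0.17595 − 0.159)/0.00834 = 0.01695/0.00834 = 2.032.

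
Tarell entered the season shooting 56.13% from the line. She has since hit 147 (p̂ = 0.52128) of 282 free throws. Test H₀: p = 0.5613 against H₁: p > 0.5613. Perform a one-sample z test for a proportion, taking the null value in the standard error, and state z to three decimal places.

p̂ = 147/282 ≈ 0.52128.
Standard error under H₀: √(0.5613×0.4387/282) = 0.02955.
z = (0.52128 − 0.5613)/0.02955 = -0.04002/0.02955 = -1.354.
p-value = P(Z > -1.354) ≈ 0.9122.

z = -1.354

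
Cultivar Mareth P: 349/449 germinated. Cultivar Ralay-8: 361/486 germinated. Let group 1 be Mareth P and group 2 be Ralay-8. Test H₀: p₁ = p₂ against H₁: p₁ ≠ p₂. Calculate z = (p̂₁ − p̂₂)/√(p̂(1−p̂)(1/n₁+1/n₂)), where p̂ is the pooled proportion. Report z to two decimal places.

z = 1.23

p̂₁ = 349/449 ≈ 0.7773, p̂₂ = 361/486 ≈ 0.7428.
Pooled p̂ = (349+361)/(449+486) = 710/935 = 0.7594.
SE = √(p̂(1−p̂)(1/n₁+1/n₂)) = √(0.7594·0.2406·0.00428478) = √(0.000782973) = 0.0280.
z = (0.7773 − 0.7428)/0.0280 = 0.0345/0.0280 = 1.23.
p-value = 2·P(Z > 1.232) ≈ 0.2178.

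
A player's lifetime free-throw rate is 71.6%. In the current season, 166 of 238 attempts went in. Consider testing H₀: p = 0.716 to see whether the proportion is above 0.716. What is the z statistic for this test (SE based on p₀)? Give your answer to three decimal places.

p̂ = 166/238 ≈ 0.69748.
Under H₀, SE = √(0.716·0.284/238) = √(0.000854387) = 0.02923.
z = (0.69748 − 0.716)/0.02923 = -0.01852/0.02923 = -0.634.
p-value = P(Z > -0.634) ≈ 0.7368.

z = -0.634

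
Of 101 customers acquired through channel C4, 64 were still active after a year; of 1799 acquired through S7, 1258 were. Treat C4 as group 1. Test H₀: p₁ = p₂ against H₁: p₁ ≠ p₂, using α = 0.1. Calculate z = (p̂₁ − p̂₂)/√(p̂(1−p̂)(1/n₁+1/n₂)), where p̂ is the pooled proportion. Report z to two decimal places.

z = -1.39

p̂₁ = 64/101 = 0.63366, p̂₂ = 1258/1799 = 0.69928.
Pooled p̂ = (64+1258)/(101+1799) = 1322/1900 = 0.69579.
SE = √(0.211666 × 0.0104569) = 0.04705.
z = (0.63366 − 0.69928)/0.04705 = -0.06562/0.04705 = -1.39.
Two-sided p-value ≈ 2·Φ(−1.395) = 0.1631; since p > α = 0.1, fail to reject H₀.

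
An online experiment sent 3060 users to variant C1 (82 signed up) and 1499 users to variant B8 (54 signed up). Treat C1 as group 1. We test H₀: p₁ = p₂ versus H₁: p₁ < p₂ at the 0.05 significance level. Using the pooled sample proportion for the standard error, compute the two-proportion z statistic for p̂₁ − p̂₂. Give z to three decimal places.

p̂₁ = 82/3060 ≈ 0.02680, p̂₂ = 54/1499 ≈ 0.03602.
Pooled p̂ = (82+54)/(3060+1499) = 136/4559 = 0.02983.
SE = √(0.0289412 × 0.000993909) = 0.00536.
z = (0.02680 − 0.03602)/0.00536 = -0.00922/0.00536 = -1.720.
p-value = P(Z < -1.720) ≈ 0.0427, so at α = 0.05 we reject H₀.

z = -1.720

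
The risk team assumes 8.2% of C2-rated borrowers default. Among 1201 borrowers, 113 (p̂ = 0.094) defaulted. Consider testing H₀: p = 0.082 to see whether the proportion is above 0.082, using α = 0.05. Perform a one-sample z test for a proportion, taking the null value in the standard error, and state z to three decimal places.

z = 1.527

p̂ = 113/1201 = 0.09409.
Under H₀, SE = √(0.082·0.918/1201) = √(6.26778e-05) = 0.00792.
z = (0.09409 − 0.082)/0.00792 = 0.01209/0.00792 = 1.527.
p-value = P(Z > 1.527) ≈ 0.0634; since p > α = 0.05, fail to reject H₀.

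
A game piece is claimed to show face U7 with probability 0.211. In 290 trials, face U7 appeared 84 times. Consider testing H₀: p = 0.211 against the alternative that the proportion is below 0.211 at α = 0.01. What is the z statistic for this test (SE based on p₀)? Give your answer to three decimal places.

p̂ = 84/290 = 0.28966.
SE = √(p₀(1−p₀)/n) = √(0.16648/290) = 0.02396.
z = (0.28966 − 0.211)/0.02396 = 0.07866/0.02396 = 3.283.
p-value = P(Z < 3.283) ≈ 0.9995. With α = 0.01, fail to reject H₀.

z = 3.283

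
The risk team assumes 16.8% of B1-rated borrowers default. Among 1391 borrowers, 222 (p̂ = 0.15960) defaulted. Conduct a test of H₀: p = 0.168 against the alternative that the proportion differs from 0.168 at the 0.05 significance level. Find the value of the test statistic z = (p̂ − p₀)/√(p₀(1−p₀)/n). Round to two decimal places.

z = -0.84

p̂ = 222/1391 ≈ 0.1596.
Standard error under H₀: √(0.168×0.832/1391) = 0.0100.
z = (0.1596 − 0.168)/0.0100 = -0.0084/0.0100 = -0.84.
p-value = 2·P(Z > 0.838) ≈ 0.4019; since p > α = 0.05, fail to reject H₀.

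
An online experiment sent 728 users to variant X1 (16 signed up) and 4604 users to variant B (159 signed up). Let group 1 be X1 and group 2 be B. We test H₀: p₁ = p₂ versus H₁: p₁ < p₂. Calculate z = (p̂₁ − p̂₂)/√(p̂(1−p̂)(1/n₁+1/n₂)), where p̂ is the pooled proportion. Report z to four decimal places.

z = -1.7671

p̂₁ = 16/728 ≈ 0.021978, p̂₂ = 159/4604 ≈ 0.034535.
Pooled p̂ = (16+159)/(728+4604) = 175/5332 = 0.032821.
SE = √(0.0317435 × 0.00159083) = 0.007106.
z = (0.021978 − 0.034535)/0.007106 = -0.012557/0.007106 = -1.7671.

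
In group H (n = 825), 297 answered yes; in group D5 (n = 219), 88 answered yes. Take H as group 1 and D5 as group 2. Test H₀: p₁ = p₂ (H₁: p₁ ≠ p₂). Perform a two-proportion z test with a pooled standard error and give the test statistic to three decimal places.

p̂₁ = 297/825 = 0.36000, p̂₂ = 88/219 = 0.40183.
Pooled p̂ = (297+88)/(825+219) = 385/1044 = 0.36877.
SE = √(0.23278 × 0.00577833) = 0.03668.
z = (0.36000 − 0.40183)/0.03668 = -0.04183/0.03668 = -1.140.

z = -1.140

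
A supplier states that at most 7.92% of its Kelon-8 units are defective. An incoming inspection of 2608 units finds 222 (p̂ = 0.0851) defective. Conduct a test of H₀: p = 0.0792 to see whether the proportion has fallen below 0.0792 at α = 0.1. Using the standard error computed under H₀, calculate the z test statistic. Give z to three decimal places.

p̂ = 222/2608 ≈ 0.085123.
SE = √(p₀(1−p₀)/n) = √(0.072927/2608) = 0.005288.
z = (0.085123 − 0.0792)/0.005288 = 0.005923/0.005288 = 1.120.
p-value = P(Z < 1.120) ≈ 0.8686; since p > α = 0.1, fail to reject H₀.

z = 1.120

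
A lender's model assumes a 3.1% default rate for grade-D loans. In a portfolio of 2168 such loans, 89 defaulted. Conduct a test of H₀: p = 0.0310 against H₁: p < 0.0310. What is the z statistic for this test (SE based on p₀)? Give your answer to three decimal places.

p̂ = 89/2168 ≈ 0.0410517.
Under H₀, SE = √(0.031·0.969/2168) = √(1.38556e-05) = 0.0037223.
z = (0.0410517 − 0.031)/0.0037223 = 0.0100517/0.0037223 = 2.700.
p-value = P(Z < 2.700) ≈ 0.9965.

z = 2.700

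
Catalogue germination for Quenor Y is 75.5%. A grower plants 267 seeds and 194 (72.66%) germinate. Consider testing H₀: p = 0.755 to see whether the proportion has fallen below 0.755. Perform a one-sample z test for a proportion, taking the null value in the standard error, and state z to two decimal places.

z = -1.08

p̂ = 194/267 ≈ 0.7266.
Under H₀, SE = √(0.755·0.245/267) = √(0.00069279) = 0.0263.
z = (0.7266 − 0.755)/0.0263 = -0.0284/0.0263 = -1.08.
p-value = P(Z < -1.079) ≈ 0.1402.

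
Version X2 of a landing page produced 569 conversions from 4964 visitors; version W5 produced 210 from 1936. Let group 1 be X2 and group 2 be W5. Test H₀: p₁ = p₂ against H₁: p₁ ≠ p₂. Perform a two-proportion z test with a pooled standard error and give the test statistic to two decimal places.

p̂₁ = 569/4964 ≈ 0.11463, p̂₂ = 210/1936 ≈ 0.10847.
Pooled p̂ = (569+210)/(4964+1936) = 779/6900 = 0.11290.
SE = √(p̂(1−p̂)(1/n₁+1/n₂)) = √(0.11290·0.88710·0.000717979) = √(7.19074e-05) = 0.00848.
z = (0.11463 − 0.10847)/0.00848 = 0.00616/0.00848 = 0.73.

z = 0.73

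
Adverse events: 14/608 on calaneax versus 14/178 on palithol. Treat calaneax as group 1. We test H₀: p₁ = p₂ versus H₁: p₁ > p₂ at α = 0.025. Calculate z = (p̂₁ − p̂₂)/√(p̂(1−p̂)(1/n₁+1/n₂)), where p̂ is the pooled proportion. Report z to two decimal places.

z = -3.52

p̂₁ = 14/608 ≈ 0.02303, p̂₂ = 14/178 ≈ 0.07865.
Pooled p̂ = (14+14)/(608+178) = 28/786 = 0.03562.
SE = √(0.0343544 × 0.00726271) = 0.01580.
z = (0.02303 − 0.07865)/0.01580 = -0.05562/0.01580 = -3.52.
p-value = P(Z > -3.522) ≈ 0.9998. With α = 0.025, fail to reject H₀.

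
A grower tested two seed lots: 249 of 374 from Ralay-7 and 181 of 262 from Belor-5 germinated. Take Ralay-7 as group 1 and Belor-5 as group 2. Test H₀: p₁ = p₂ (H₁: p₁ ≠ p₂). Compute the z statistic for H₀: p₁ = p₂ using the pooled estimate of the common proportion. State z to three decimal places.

z = -0.665

p̂₁ = 249/374 ≈ 0.66578, p̂₂ = 181/262 ≈ 0.69084.
Pooled p̂ = (249+181)/(374+262) = 430/636 = 0.67610.
SE = √(p̂(1−p̂)(1/n₁+1/n₂)) = √(0.67610·0.32390·0.00649059) = √(0.00142137) = 0.03770.
z = (0.66578 − 0.69084)/0.03770 = -0.02506/0.03770 = -0.665.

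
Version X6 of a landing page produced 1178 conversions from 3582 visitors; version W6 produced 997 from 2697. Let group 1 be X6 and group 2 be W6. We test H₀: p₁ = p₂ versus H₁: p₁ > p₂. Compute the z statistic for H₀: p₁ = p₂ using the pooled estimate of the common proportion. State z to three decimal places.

p̂₁ = 1178/3582 = 0.32887, p̂₂ = 997/2697 = 0.36967.
Pooled p̂ = (1178+997)/(3582+2697) = 2175/6279 = 0.34639.
SE = √(p̂(1−p̂)(1/n₁+1/n₂)) = √(0.34639·0.65361·0.000649956) = √(0.000147153) = 0.01213.
z = (0.32887 − 0.36967)/0.01213 = -0.04080/0.01213 = -3.364.
p-value = P(Z > -3.364) ≈ 0.9996.

z = -3.364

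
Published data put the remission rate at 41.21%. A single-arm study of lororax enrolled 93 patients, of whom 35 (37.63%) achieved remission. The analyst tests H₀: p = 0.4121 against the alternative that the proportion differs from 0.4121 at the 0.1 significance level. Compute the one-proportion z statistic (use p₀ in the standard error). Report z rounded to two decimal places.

p̂ = 35/93 = 0.3763.
SE = √(p₀(1−p₀)/n) = √(0.24227/93) = 0.0510.
z = (0.3763 − 0.4121)/0.0510 = -0.0358/0.0510 = -0.70.
Two-sided p-value ≈ 2·Φ(−0.701) = 0.4836; since p > α = 0.1, fail to reject H₀.

z = -0.70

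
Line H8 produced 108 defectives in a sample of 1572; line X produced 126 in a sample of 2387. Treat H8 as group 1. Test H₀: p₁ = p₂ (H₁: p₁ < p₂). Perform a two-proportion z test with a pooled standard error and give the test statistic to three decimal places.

p̂₁ = 108/1572 = 0.068702, p̂₂ = 126/2387 = 0.052786.
Pooled p̂ = (108+126)/(1572+2387) = 234/3959 = 0.059106.
SE = √(p̂(1−p̂)(1/n₁+1/n₂)) = √(0.059106·0.940894·0.00105507) = √(5.86748e-05) = 0.007660.
z = (0.068702 − 0.052786)/0.007660 = 0.015916/0.007660 = 2.078.

z = 2.078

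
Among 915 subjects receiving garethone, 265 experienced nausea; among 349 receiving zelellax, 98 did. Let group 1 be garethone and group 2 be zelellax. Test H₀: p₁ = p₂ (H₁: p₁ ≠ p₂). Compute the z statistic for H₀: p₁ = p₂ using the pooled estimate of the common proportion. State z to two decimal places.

p̂₁ = 265/915 = 0.2896, p̂₂ = 98/349 = 0.2808.
Pooled p̂ = (265+98)/(915+349) = 363/1264 = 0.2872.
SE = √(p̂(1−p̂)(1/n₁+1/n₂)) = √(0.2872·0.7128·0.00395823) = √(0.000810285) = 0.0285.
z = (0.2896 − 0.2808)/0.0285 = 0.0088/0.0285 = 0.31.
p-value = 2·P(Z > 0.310) ≈ 0.7568.

z = 0.31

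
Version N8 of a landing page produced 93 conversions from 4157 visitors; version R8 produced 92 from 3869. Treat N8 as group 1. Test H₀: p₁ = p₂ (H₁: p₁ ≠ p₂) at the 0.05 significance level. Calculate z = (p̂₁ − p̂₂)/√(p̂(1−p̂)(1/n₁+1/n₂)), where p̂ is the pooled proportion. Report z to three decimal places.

z = -0.420

p̂₁ = 93/4157 = 0.022372, p̂₂ = 92/3869 = 0.023779.
Pooled p̂ = (93+92)/(4157+3869) = 185/8026 = 0.023050.
SE = √(p̂(1−p̂)(1/n₁+1/n₂)) = √(0.023050·0.976950·0.000499023) = √(1.12374e-05) = 0.003352.
z = (0.022372 − 0.023779)/0.003352 = -0.001407/0.003352 = -0.420.
Two-sided p-value ≈ 2·Φ(−0.420) = 0.6747; since p > α = 0.05, fail to reject H₀.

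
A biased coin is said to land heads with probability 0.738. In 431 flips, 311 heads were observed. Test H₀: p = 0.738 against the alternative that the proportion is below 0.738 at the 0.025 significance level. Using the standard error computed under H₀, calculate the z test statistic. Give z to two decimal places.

p̂ = 311/431 ≈ 0.72158.
SE = √(p₀(1−p₀)/n) = √(0.19336/431) = 0.02118.
z = (0.72158 − 0.738)/0.02118 = -0.01642/0.02118 = -0.78.
p-value = P(Z < -0.775) ≈ 0.2191, so at α = 0.025 we fail to reject H₀.

z = -0.78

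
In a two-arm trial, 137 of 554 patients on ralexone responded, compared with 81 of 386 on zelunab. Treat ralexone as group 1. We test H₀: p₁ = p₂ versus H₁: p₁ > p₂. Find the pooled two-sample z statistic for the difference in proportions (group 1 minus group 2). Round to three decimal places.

z = 1.338

p̂₁ = 137/554 = 0.24729, p̂₂ = 81/386 = 0.20984.
Pooled p̂ = (137+81)/(554+386) = 218/940 = 0.23191.
SE = √(p̂(1−p̂)(1/n₁+1/n₂)) = √(0.23191·0.76809·0.00439573) = √(0.000783013) = 0.02798.
z = (0.24729 − 0.20984)/0.02798 = 0.03745/0.02798 = 1.338.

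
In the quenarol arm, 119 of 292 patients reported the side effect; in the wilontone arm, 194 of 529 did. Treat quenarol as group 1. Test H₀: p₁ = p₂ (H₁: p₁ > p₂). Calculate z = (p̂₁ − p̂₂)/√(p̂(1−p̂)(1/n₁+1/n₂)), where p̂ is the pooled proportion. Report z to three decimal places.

p̂₁ = 119/292 ≈ 0.40753, p̂₂ = 194/529 ≈ 0.36673.
Pooled p̂ = (119+194)/(292+529) = 313/821 = 0.38124.
SE = √(p̂(1−p̂)(1/n₁+1/n₂)) = √(0.38124·0.61876·0.00531502) = √(0.00125379) = 0.03541.
z = (0.40753 − 0.36673)/0.03541 = 0.04080/0.03541 = 1.152.
p-value = P(Z > 1.152) ≈ 0.1246.

z = 1.152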